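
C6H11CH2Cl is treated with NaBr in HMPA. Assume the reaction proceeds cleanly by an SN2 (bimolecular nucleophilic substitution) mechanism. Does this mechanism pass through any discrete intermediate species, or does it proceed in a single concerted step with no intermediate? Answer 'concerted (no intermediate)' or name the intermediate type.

concerted (no intermediate)

Backside attack by Br⁻ on the carbon bearing the chloride: the new C–Br bond forms as the C–Cl bond breaks, with Walden inversion at carbon.
All bond changes occur in one transition state; no discrete intermediate is formed.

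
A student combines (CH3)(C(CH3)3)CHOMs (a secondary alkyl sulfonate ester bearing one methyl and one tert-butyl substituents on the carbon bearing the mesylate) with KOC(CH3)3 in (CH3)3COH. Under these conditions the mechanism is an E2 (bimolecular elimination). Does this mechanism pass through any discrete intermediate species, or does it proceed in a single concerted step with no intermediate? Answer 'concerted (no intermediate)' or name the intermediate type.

concerted (no intermediate)

The strong base (CH3)3CO⁻ removes a β-hydrogen; in the same concerted event the electrons of the breaking C–H bond form the new π(C=C) bond and the C–O σ-bond breaks, expelling MsO⁻. Anti-periplanar geometry; one transition state.
All bond changes occur in one transition state; no discrete intermediate is formed.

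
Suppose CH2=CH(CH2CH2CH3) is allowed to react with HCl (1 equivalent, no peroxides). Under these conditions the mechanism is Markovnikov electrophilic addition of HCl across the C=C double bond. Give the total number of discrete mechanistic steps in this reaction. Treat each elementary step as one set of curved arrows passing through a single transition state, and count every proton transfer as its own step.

2

Step 1: Protonation of the alkene by HCl: the π bond acts as the nucleophile and picks up H⁺, giving the more stable (Markovnikov) secondary carbocation. The H–Cl bond breaks heterolytically, releasing Cl⁻.
(No 1,2-shift: no single shift to an adjacent carbon would give a more stable cation.)
Step 2: Nucleophilic attack by Cl⁻ on the carbocation completes the addition, giving R–Cl.
Total: 2 elementary steps.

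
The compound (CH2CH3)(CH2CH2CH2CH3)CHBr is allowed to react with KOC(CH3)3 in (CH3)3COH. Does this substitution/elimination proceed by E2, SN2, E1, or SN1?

E2

Conditions: a strong/bulky base with a secondary substrate bearing a β-hydrogen.
These conditions are the textbook signature of the E2 pathway.
A strong (often hindered) base removes a β-H in concert with loss of the leaving group — bimolecular elimination.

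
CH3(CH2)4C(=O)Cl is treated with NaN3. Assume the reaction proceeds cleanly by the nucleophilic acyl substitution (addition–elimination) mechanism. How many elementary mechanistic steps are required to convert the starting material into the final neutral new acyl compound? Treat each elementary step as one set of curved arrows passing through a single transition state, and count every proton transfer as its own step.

Step 1: N3⁻ adds to the carbonyl carbon; the C=O π electrons shift onto oxygen and a tetrahedral alkoxide intermediate forms.
Step 2: Collapse of the tetrahedral intermediate: the alkoxide oxygen pushes its lone pair back to re-form C=O while Cl⁻ leaves.
Total: 2 elementary steps.

2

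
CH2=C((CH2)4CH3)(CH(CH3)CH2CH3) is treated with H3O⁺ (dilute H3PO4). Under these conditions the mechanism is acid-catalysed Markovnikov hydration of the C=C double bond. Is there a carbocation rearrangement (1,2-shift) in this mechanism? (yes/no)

The first-formed carbocation is tertiary.
No single 1,2-shift to an adjacent carbon would produce a more-substituted cation than the one already present, so no rearrangement occurs.

no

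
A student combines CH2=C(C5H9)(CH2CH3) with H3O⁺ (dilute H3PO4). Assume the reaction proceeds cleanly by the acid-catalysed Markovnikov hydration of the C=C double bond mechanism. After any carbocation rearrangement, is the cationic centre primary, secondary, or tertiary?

Step 1: Protonation of the alkene by H3O⁺: the π bond acts as the nucleophile and picks up H⁺, giving the more stable (Markovnikov) tertiary carbocation. H2O is released.
No single 1,2-shift to an adjacent carbon would give a more-substituted cation, so no rearrangement occurs.

tertiary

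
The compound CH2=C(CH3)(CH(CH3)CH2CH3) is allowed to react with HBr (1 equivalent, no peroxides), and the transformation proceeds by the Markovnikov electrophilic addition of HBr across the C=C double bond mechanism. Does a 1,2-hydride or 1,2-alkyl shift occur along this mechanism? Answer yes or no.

The first-formed carbocation is tertiary.
No single 1,2-shift to an adjacent carbon would produce a more-substituted cation than the one already present, so no rearrangement occurs.

no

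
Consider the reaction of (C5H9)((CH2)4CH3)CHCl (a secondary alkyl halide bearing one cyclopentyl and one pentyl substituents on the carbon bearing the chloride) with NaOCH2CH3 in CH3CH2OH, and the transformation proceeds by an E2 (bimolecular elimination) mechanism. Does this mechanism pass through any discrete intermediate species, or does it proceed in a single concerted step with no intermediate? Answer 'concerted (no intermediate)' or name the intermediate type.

Concerted anti-periplanar elimination: CH3CH2O⁻ abstracts a β-H while Cl⁻ leaves, and the C–H electrons become the new C=C π bond — all in a single transition state.
All bond changes occur in one transition state; no discrete intermediate is formed.

concerted (no intermediate)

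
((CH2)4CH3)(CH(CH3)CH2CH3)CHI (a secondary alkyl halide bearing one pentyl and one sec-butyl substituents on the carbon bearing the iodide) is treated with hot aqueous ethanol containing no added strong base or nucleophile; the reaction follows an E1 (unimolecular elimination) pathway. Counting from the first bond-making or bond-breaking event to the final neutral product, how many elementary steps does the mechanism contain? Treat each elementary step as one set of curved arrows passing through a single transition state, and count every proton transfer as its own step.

3

Step 1: Unassisted departure of I⁻ (taking the C–I bonding pair) generates a secondary carbocation.
Step 2: Carbocation rearrangement: a 1,2-hydride shift from the adjacent sec-butyl carbon converts the initially-formed secondary cation into the more stable tertiary cation.
Step 3: A water (or ethanol) molecule (solvent) deprotonates a β-carbon; as the C–H bond breaks, those electrons form the new alkene π bond.
Total: 3 elementary steps.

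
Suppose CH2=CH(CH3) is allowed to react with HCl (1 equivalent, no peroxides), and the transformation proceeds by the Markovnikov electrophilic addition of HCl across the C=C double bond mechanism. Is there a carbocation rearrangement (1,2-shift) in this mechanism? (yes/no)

no

The first-formed carbocation is secondary.
No single 1,2-shift to an adjacent carbon would produce a more-substituted cation than the one already present, so no rearrangement occurs.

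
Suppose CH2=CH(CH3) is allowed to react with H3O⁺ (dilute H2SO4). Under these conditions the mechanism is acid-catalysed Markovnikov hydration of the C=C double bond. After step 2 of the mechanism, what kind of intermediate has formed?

oxonium ion

Step 1: The π electrons of the C=C bond attack a proton of H3O⁺; Markovnikov addition places the new C–H on the less-substituted alkene carbon, so the positive charge ends up on the more-substituted carbon — a secondary carbocation. H2O is released.
Step 2: Nucleophilic capture of the cation by H2O produces the protonated alcohol (an oxonium ion).
After step 2 the species present is an oxonium ion.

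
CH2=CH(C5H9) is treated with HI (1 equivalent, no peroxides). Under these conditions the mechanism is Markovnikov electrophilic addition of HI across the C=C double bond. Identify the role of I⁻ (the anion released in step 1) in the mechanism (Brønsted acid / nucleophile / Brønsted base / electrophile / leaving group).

nucleophile

Step 3: The I⁻ anion donates a lone pair to the carbocation, forming the new C–I σ-bond and giving the neutral alkyl halide.
I⁻ (the anion released in step 1) donates an electron pair to form a new σ-bond to carbon — it is the nucleophile.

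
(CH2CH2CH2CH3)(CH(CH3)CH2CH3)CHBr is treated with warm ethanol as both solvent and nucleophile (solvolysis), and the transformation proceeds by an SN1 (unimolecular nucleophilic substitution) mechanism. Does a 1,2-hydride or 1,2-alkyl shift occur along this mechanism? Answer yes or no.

yes

The first-formed carbocation is secondary.
The adjacent sec-butyl carbon already bears 2 other carbon substituents and has a hydrogen to migrate; after a 1,2-hydride shift from that carbon the positive charge sits on a tertiary centre.
Tertiary is more stable than secondary, so the shift occurs.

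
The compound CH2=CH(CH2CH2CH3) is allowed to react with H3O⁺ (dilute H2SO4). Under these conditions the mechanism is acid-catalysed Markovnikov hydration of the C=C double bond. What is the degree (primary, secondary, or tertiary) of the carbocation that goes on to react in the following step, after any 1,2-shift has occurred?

secondary

Step 1: The π electrons of the C=C bond attack a proton of H3O⁺; Markovnikov addition places the new C–H on the less-substituted alkene carbon, so the positive charge ends up on the more-substituted carbon — a secondary carbocation. H2O is released.
No single 1,2-shift to an adjacent carbon would give a more-substituted cation, so no rearrangement occurs.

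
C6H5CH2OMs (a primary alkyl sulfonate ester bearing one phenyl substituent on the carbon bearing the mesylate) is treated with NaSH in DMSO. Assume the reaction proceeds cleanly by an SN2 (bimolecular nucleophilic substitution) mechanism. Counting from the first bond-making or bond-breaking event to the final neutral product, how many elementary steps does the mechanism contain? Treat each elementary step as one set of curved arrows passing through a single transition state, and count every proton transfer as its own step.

Step 1: HS⁻ attacks the back face of the α-carbon while MsO⁻ departs with the C–O bonding pair — a single concerted displacement through a pentacoordinate transition state.
Total: 1 elementary step.

1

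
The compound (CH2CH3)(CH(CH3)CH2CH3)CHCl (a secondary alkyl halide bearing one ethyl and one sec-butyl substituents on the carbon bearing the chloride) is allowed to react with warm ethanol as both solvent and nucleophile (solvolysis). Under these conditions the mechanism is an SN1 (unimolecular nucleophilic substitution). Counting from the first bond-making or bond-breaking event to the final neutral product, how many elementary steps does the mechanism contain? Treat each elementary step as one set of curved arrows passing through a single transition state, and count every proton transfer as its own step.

Step 1: Unassisted departure of Cl⁻ (taking the C–Cl bonding pair) generates a secondary carbocation.
Step 2: A 1,2-hydride shift from the adjacent sec-butyl carbon moves the positive charge from the secondary centre to an adjacent carbon, generating a more stable tertiary carbocation.
Step 3: A lone pair on the oxygen of CH3CH2OH attacks the carbocation, forming a new C–O σ-bond and an oxonium ion.
Step 4: A second solvent molecule removes the proton on oxygen, giving the neutral ether product.
Total: 4 elementary steps.

4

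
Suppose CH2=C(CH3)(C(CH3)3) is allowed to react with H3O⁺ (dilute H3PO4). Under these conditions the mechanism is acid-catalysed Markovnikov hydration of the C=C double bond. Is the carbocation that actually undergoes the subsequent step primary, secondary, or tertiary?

Step 1: The π electrons of the C=C bond attack a proton of H3O⁺; Markovnikov addition places the new C–H on the less-substituted alkene carbon, so the positive charge ends up on the more-substituted carbon — a tertiary carbocation. H2O is released.
No single 1,2-shift to an adjacent carbon would give a more-substituted cation, so no rearrangement occurs.

tertiary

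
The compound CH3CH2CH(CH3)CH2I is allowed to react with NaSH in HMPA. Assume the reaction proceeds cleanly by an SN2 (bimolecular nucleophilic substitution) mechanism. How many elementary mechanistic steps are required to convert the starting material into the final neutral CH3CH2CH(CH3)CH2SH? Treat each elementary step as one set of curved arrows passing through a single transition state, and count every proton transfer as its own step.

Step 1: HS⁻ attacks the back face of the α-carbon while I⁻ departs with the C–I bonding pair — a single concerted displacement through a pentacoordinate transition state.
Total: 1 elementary step.

1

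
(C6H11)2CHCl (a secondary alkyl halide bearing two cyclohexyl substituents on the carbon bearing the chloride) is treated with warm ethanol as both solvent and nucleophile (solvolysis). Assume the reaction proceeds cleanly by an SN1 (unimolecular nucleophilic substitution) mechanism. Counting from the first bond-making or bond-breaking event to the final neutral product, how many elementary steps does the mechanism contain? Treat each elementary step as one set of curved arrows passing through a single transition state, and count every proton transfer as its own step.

4

Step 1: Rate-determining heterolysis of the C–Cl bond gives Cl⁻ and a secondary carbocation.
Step 2: A hydride (H with its bonding pair) migrates from the adjacent cyclohexyl carbon to the cationic centre — a 1,2-hydride shift — upgrading the secondary cation to a tertiary one.
Step 3: Nucleophilic capture: the oxygen of CH3CH2OH bonds to the cationic carbon, producing an oxonium-ion intermediate.
Step 4: Deprotonation of the oxonium oxygen by solvent ethanol yields the neutral ether.
Total: 4 elementary steps.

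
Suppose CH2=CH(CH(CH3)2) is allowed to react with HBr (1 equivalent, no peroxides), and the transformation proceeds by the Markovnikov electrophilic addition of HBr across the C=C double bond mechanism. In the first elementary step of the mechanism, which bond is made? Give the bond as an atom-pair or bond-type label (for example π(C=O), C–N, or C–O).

C–H

Step 1: Electrophilic addition begins with the π(C=C) electrons forming a bond to the proton of HBr. Following Markovnikov's rule, the resulting cation is secondary. The H–Br bond breaks heterolytically, releasing Br⁻.
The bond formed in this step is the C–H bond.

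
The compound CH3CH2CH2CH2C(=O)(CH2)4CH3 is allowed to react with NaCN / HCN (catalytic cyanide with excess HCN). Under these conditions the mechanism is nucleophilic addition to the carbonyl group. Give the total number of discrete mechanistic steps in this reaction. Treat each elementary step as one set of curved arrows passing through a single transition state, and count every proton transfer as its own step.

2

Step 1: Nucleophilic addition: CN⁻ adds to the carbonyl carbon, pushing the π(C=O) electron pair onto oxygen and giving a tetrahedral alkoxide.
Step 2: Proton transfer from HCN to the alkoxide furnishes a cyanohydrin (and releases another CN⁻ to continue the reaction).
Total: 2 elementary steps.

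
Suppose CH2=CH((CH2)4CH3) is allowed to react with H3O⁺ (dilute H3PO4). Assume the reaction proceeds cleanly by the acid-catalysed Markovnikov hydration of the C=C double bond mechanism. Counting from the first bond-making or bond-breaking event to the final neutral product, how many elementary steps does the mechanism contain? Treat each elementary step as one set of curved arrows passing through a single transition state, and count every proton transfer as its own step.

Step 1: Electrophilic addition begins with the π(C=C) electrons forming a bond to the proton of H3O⁺. Following Markovnikov's rule, the resulting cation is secondary. H2O is released.
(No 1,2-shift: no single shift to an adjacent carbon would give a more stable cation.)
Step 2: Water acts as the nucleophile: an oxygen lone pair bonds to the cationic carbon, giving an oxonium-ion intermediate.
Step 3: Deprotonation of the oxonium ion by a water molecule delivers the neutral alcohol and regenerates the acid catalyst.
Total: 3 elementary steps.

3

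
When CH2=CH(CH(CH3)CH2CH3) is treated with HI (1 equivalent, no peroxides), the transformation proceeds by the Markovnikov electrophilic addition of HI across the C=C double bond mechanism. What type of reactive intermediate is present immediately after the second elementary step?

Step 1: The π electrons of the C=C bond attack a proton of HI; Markovnikov addition places the new C–H on the less-substituted alkene carbon, so the positive charge ends up on the more-substituted carbon — a secondary carbocation. The H–I bond breaks heterolytically, releasing I⁻.
Step 2: Carbocation rearrangement: a 1,2-hydride shift from the adjacent sec-butyl carbon converts the initially-formed secondary cation into the more stable tertiary cation.
After step 2 the species present is a tertiary carbocation.

tertiary carbocation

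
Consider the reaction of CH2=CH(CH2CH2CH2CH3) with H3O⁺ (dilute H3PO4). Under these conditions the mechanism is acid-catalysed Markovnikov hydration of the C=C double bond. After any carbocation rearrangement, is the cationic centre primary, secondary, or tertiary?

Step 1: Electrophilic addition begins with the π(C=C) electrons forming a bond to the proton of H3O⁺. Following Markovnikov's rule, the resulting cation is secondary. H2O is released.
No single 1,2-shift to an adjacent carbon would give a more-substituted cation, so no rearrangement occurs.

secondary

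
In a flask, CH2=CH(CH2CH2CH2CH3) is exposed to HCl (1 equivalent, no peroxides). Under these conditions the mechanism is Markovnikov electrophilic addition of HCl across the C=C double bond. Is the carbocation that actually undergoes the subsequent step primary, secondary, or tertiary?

secondary

Step 1: Electrophilic addition begins with the π(C=C) electrons forming a bond to the proton of HCl. Following Markovnikov's rule, the resulting cation is secondary. The H–Cl bond breaks heterolytically, releasing Cl⁻.
No single 1,2-shift to an adjacent carbon would give a more-substituted cation, so no rearrangement occurs.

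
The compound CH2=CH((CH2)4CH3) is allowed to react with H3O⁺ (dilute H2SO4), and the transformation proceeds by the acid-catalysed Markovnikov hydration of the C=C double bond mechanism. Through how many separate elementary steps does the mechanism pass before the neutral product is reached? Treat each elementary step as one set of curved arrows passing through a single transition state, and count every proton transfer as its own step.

3

Step 1: The π electrons of the C=C bond attack a proton of H3O⁺; Markovnikov addition places the new C–H on the less-substituted alkene carbon, so the positive charge ends up on the more-substituted carbon — a secondary carbocation. H2O is released.
(No 1,2-shift: no single shift to an adjacent carbon would give a more stable cation.)
Step 2: Nucleophilic capture of the cation by H2O produces the protonated alcohol (an oxonium ion).
Step 3: Proton transfer from the O–H of the oxonium ion to H2O completes the catalytic cycle and yields the alcohol.
Total: 3 elementary steps.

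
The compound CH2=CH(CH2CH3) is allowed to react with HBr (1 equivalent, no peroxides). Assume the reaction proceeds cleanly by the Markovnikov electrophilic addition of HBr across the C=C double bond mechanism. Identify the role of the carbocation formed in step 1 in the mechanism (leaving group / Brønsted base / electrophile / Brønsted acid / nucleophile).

Step 2: Br⁻ captures the cation: a lone pair on Br⁻ fills the empty p orbital, producing the alkyl halide product.
The carbocation formed in step 1 accepts an electron pair into an empty or π* orbital — it is the electrophile.

electrophile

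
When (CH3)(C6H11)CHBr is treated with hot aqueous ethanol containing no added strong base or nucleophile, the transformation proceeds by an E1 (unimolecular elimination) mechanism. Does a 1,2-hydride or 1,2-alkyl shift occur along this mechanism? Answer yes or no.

The first-formed carbocation is secondary.
The adjacent cyclohexyl carbon already bears 2 other carbon substituents and has a hydrogen to migrate; after a 1,2-hydride shift from that carbon the positive charge sits on a tertiary centre.
Tertiary is more stable than secondary, so the shift occurs.

yes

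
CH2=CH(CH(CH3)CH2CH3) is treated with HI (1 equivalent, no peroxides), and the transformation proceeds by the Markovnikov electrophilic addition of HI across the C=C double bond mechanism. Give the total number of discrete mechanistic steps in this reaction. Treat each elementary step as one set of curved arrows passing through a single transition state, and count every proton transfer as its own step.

Step 1: The π electrons of the C=C bond attack a proton of HI; Markovnikov addition places the new C–H on the less-substituted alkene carbon, so the positive charge ends up on the more-substituted carbon — a secondary carbocation. The H–I bond breaks heterolytically, releasing I⁻.
Step 2: A hydride (H with its bonding pair) migrates from the adjacent sec-butyl carbon to the cationic centre — a 1,2-hydride shift — upgrading the secondary cation to a tertiary one.
Step 3: Nucleophilic attack by I⁻ on the carbocation completes the addition, giving R–I.
Total: 3 elementary steps.

3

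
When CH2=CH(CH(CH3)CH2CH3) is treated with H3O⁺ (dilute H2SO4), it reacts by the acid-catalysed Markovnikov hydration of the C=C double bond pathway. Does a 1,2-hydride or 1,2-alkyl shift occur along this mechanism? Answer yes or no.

yes

The first-formed carbocation is secondary.
The adjacent sec-butyl carbon already bears 2 other carbon substituents and has a hydrogen to migrate; after a 1,2-hydride shift from that carbon the positive charge sits on a tertiary centre.
Tertiary is more stable than secondary, so the shift occurs.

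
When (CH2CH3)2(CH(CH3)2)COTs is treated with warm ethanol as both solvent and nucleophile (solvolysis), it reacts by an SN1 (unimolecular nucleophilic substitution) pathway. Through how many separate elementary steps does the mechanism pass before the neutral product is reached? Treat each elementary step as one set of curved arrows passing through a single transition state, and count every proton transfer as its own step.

3

Step 1: The C–O bond breaks with both electrons going to the tosylate; TsO⁻ leaves and a tertiary carbocation remains.
(No 1,2-shift: no single shift to an adjacent carbon would give a more stable cation.)
Step 2: Nucleophilic capture: the oxygen of CH3CH2OH bonds to the cationic carbon, producing an oxonium-ion intermediate.
Step 3: Proton transfer from the O–H of the oxonium ion to a solvent molecule delivers the neutral ether.
Total: 3 elementary steps.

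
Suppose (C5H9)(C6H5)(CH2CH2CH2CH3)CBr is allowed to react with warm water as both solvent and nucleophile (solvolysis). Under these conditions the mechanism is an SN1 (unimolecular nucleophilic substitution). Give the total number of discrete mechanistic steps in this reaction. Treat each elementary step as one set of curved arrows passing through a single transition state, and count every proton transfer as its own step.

Step 1: Unassisted departure of Br⁻ (taking the C–Br bonding pair) generates a tertiary carbocation.
(No 1,2-shift: no single shift to an adjacent carbon would give a more stable cation.)
Step 2: H2O donates an oxygen lone pair into the empty p orbital of the cation, giving a protonated alcohol (an oxonium ion).
Step 3: Proton transfer from the O–H of the oxonium ion to a solvent molecule delivers the neutral alcohol.
Total: 3 elementary steps.

3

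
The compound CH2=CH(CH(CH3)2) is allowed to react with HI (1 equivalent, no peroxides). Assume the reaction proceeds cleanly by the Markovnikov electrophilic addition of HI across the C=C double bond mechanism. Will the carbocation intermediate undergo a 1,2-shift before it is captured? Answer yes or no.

The first-formed carbocation is secondary.
The adjacent isopropyl carbon already bears 2 other carbon substituents and has a hydrogen to migrate; after a 1,2-hydride shift from that carbon the positive charge sits on a tertiary centre.
Tertiary is more stable than secondary, so the shift occurs.

yes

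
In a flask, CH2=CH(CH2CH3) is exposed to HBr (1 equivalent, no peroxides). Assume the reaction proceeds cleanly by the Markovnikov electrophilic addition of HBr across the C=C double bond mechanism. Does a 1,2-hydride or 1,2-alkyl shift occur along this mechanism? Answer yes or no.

no

The first-formed carbocation is secondary.
No single 1,2-shift to an adjacent carbon would produce a more-substituted cation than the one already present, so no rearrangement occurs.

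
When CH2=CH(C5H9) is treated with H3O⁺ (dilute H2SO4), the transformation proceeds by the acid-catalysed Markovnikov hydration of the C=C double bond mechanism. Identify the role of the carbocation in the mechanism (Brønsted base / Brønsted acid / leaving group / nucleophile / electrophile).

electrophile

Step 3: Water acts as the nucleophile: an oxygen lone pair bonds to the cationic carbon, giving an oxonium-ion intermediate.
The carbocation accepts an electron pair into an empty or π* orbital — it is the electrophile.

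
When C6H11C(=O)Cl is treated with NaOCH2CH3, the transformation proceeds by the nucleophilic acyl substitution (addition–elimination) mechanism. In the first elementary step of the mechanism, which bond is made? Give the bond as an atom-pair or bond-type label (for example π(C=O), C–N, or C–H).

C–O

Step 1: Nucleophilic addition of CH3CH2O⁻ to the acyl carbon breaks the π(C=O) bond and yields a tetrahedral, anionic intermediate.
The bond formed in this step is the C–O bond.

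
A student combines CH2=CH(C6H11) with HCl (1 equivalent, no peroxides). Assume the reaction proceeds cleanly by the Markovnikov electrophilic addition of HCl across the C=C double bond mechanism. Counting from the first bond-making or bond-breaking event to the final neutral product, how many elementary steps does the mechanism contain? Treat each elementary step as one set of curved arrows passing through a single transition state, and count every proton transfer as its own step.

Step 1: Protonation of the alkene by HCl: the π bond acts as the nucleophile and picks up H⁺, giving the more stable (Markovnikov) secondary carbocation. The H–Cl bond breaks heterolytically, releasing Cl⁻.
Step 2: Carbocation rearrangement: a 1,2-hydride shift from the adjacent cyclohexyl carbon converts the initially-formed secondary cation into the more stable tertiary cation.
Step 3: Nucleophilic attack by Cl⁻ on the carbocation completes the addition, giving R–Cl.
Total: 3 elementary steps.

3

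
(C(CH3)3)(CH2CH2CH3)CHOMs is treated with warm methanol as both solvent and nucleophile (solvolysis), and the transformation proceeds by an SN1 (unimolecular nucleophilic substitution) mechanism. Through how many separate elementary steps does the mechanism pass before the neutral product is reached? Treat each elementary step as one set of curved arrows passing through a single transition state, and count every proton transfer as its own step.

4

Step 1: Rate-determining heterolysis of the C–O bond gives MsO⁻ and a secondary carbocation.
Step 2: Carbocation rearrangement: a 1,2-methyl shift from the adjacent tert-butyl carbon converts the initially-formed secondary cation into the more stable tertiary cation.
Step 3: CH3OH donates an oxygen lone pair into the empty p orbital of the cation, giving a protonated ether (an oxonium ion).
Step 4: A second solvent molecule removes the proton on oxygen, giving the neutral ether product.
Total: 4 elementary steps.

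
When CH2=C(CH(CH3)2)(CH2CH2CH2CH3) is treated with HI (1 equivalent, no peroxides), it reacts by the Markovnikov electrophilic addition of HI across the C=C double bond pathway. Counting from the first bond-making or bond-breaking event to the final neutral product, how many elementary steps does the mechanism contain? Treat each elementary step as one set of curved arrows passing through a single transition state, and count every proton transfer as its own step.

Step 1: Protonation of the alkene by HI: the π bond acts as the nucleophile and picks up H⁺, giving the more stable (Markovnikov) tertiary carbocation. The H–I bond breaks heterolytically, releasing I⁻.
(No 1,2-shift: no single shift to an adjacent carbon would give a more stable cation.)
Step 2: The I⁻ anion donates a lone pair to the carbocation, forming the new C–I σ-bond and giving the neutral alkyl halide.
Total: 2 elementary steps.

2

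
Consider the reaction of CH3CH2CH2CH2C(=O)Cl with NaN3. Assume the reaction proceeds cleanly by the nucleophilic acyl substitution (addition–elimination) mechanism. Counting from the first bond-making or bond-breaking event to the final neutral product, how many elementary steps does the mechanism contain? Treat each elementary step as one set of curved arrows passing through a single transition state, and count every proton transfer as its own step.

Step 1: A lone pair on the N of N3⁻ attacks the electrophilic acyl carbon; the π(C=O) electrons move onto oxygen, giving a tetrahedral intermediate.
Step 2: Elimination step: re-formation of the carbonyl π bond drives out Cl⁻, giving the new acyl compound.
Total: 2 elementary steps.

2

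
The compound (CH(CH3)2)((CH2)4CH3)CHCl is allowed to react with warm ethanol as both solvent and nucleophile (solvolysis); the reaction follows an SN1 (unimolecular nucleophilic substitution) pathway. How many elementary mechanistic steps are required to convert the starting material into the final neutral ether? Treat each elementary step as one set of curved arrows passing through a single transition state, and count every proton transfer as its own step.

Step 1: Ionisation: the C–Cl σ-bond cleaves heterolytically; both bonding electrons depart with Cl⁻, leaving a secondary carbocation at the α-carbon.
Step 2: A 1,2-hydride shift from the adjacent isopropyl carbon moves the positive charge from the secondary centre to an adjacent carbon, generating a more stable tertiary carbocation.
Step 3: Nucleophilic capture: the oxygen of CH3CH2OH bonds to the cationic carbon, producing an oxonium-ion intermediate.
Step 4: A second solvent molecule removes the proton on oxygen, giving the neutral ether product.
Total: 4 elementary steps.

4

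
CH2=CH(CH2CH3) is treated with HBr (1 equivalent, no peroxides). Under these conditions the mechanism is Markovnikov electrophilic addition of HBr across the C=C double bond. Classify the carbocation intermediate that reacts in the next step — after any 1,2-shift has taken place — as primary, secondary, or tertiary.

secondary

Step 1: The π electrons of the C=C bond attack a proton of HBr; Markovnikov addition places the new C–H on the less-substituted alkene carbon, so the positive charge ends up on the more-substituted carbon — a secondary carbocation. The H–Br bond breaks heterolytically, releasing Br⁻.
No single 1,2-shift to an adjacent carbon would give a more-substituted cation, so no rearrangement occurs.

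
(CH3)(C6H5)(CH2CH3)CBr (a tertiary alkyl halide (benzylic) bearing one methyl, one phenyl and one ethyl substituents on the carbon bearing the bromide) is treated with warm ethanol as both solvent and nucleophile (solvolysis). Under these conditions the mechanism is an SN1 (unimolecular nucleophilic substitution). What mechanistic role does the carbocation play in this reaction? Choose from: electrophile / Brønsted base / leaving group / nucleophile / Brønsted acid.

Step 2: CH3CH2OH donates an oxygen lone pair into the empty p orbital of the cation, giving a protonated ether (an oxonium ion).
The carbocation accepts an electron pair into an empty or π* orbital — it is the electrophile.

electrophile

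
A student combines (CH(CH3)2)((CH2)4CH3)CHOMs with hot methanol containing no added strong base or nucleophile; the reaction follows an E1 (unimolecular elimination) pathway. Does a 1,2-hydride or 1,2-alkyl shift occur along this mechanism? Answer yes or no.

yes

The first-formed carbocation is secondary.
The adjacent isopropyl carbon already bears 2 other carbon substituents and has a hydrogen to migrate; after a 1,2-hydride shift from that carbon the positive charge sits on a tertiary centre.
Tertiary is more stable than secondary, so the shift occurs.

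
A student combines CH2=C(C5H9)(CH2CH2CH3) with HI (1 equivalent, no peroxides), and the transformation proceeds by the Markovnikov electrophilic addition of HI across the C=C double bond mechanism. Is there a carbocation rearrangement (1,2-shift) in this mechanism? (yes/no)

no

The first-formed carbocation is tertiary.
No single 1,2-shift to an adjacent carbon would produce a more-substituted cation than the one already present, so no rearrangement occurs.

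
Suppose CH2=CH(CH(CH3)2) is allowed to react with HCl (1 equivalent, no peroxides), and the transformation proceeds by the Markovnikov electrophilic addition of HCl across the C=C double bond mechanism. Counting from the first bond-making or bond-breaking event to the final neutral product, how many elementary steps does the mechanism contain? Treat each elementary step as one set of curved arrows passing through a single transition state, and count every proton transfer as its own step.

3

Step 1: The π electrons of the C=C bond attack a proton of HCl; Markovnikov addition places the new C–H on the less-substituted alkene carbon, so the positive charge ends up on the more-substituted carbon — a secondary carbocation. The H–Cl bond breaks heterolytically, releasing Cl⁻.
Step 2: A hydride (H with its bonding pair) migrates from the adjacent isopropyl carbon to the cationic centre — a 1,2-hydride shift — upgrading the secondary cation to a tertiary one.
Step 3: Cl⁻ captures the cation: a lone pair on Cl⁻ fills the empty p orbital, producing the alkyl halide product.
Total: 3 elementary steps.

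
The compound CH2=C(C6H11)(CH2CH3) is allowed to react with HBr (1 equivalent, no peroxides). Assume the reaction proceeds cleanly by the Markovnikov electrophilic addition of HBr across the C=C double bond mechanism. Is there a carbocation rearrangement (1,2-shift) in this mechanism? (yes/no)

no

The first-formed carbocation is tertiary.
No single 1,2-shift to an adjacent carbon would produce a more-substituted cation than the one already present, so no rearrangement occurs.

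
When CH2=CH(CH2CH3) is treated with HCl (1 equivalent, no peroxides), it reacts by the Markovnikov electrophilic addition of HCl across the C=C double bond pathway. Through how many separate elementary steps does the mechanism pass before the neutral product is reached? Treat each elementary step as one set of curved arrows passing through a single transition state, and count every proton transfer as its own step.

2

Step 1: Protonation of the alkene by HCl: the π bond acts as the nucleophile and picks up H⁺, giving the more stable (Markovnikov) secondary carbocation. The H–Cl bond breaks heterolytically, releasing Cl⁻.
(No 1,2-shift: no single shift to an adjacent carbon would give a more stable cation.)
Step 2: The Cl⁻ anion donates a lone pair to the carbocation, forming the new C–Cl σ-bond and giving the neutral alkyl halide.
Total: 2 elementary steps.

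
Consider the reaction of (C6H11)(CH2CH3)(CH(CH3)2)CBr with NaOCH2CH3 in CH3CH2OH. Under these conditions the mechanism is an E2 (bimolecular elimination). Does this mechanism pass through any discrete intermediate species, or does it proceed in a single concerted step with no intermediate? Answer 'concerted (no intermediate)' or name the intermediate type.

concerted (no intermediate)

In one step, CH3CH2O⁻ pulls off a β-proton, the C–Br bond cleaves, and a C=C double bond forms between the α- and β-carbons (E2, anti elimination).
All bond changes occur in one transition state; no discrete intermediate is formed.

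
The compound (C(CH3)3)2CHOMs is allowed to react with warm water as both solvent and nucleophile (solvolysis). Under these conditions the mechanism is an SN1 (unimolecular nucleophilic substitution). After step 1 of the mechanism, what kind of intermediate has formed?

Step 1: Unassisted departure of MsO⁻ (taking the C–O bonding pair) generates a secondary carbocation.
After step 1 the species present is a secondary carbocation.

secondary carbocation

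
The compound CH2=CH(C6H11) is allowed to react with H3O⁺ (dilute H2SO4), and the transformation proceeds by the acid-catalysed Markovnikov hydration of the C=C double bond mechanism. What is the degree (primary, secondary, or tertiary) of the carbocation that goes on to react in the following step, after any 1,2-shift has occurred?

tertiary

Step 1: Protonation of the alkene by H3O⁺: the π bond acts as the nucleophile and picks up H⁺, giving the more stable (Markovnikov) secondary carbocation. H2O is released.
Step 2: A hydride (H with its bonding pair) migrates from the adjacent cyclohexyl carbon to the cationic centre — a 1,2-hydride shift — upgrading the secondary cation to a tertiary one.
The cation rearranges from secondary to tertiary via a 1,2-hydride shift from the adjacent cyclohexyl carbon; the tertiary cation is what reacts next.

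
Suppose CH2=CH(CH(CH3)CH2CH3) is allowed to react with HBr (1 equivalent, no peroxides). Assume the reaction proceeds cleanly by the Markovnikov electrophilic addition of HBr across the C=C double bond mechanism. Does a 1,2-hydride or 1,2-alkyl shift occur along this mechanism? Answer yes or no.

yes

The first-formed carbocation is secondary.
The adjacent sec-butyl carbon already bears 2 other carbon substituents and has a hydrogen to migrate; after a 1,2-hydride shift from that carbon the positive charge sits on a tertiary centre.
Tertiary is more stable than secondary, so the shift occurs.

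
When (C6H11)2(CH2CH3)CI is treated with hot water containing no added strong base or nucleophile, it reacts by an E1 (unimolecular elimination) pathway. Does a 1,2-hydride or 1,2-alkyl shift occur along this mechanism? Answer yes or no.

no

The first-formed carbocation is tertiary.
No single 1,2-shift to an adjacent carbon would produce a more-substituted cation than the one already present, so no rearrangement occurs.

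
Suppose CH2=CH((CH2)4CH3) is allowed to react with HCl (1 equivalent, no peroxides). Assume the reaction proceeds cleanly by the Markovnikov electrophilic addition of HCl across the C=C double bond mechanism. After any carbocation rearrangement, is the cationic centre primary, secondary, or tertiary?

secondary

Step 1: The π electrons of the C=C bond attack a proton of HCl; Markovnikov addition places the new C–H on the less-substituted alkene carbon, so the positive charge ends up on the more-substituted carbon — a secondary carbocation. The H–Cl bond breaks heterolytically, releasing Cl⁻.
No single 1,2-shift to an adjacent carbon would give a more-substituted cation, so no rearrangement occurs.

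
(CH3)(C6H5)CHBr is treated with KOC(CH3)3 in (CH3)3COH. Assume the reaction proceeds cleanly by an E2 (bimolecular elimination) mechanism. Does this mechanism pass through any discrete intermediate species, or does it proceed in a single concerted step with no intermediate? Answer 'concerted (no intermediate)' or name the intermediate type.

concerted (no intermediate)

Concerted anti-periplanar elimination: (CH3)3CO⁻ abstracts a β-H while Br⁻ leaves, and the C–H electrons become the new C=C π bond — all in a single transition state.
All bond changes occur in one transition state; no discrete intermediate is formed.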